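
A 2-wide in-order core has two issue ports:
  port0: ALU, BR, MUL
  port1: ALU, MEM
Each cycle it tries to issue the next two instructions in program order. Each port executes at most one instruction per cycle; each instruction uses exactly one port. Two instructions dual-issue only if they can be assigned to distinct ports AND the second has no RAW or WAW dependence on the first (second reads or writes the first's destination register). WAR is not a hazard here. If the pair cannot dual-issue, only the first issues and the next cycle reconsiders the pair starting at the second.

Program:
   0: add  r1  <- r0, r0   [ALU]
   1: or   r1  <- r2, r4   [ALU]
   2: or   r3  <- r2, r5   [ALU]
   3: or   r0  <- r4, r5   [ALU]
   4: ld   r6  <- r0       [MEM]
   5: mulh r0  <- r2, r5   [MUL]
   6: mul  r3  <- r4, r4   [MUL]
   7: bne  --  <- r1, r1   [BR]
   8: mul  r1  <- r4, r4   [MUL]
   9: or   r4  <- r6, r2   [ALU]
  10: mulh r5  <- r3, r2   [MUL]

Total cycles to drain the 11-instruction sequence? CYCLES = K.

t=0 i0:add.ALU ; WAW r1
t=1 i1+i2:or.ALU/or.ALU ; dual
t=2 i3:or.ALU ; RAW r0
t=3 i4+i5:ld.MEM/mulh.MUL ; dual
t=4 i6:mul.MUL ; no-port MUL/BR
t=5 i7:bne.BR ; no-port BR/MUL
t=6 i8+i9:mul.MUL/or.ALU ; dual
t=7 i10:mulh.MUL ; tail

CYCLES = 8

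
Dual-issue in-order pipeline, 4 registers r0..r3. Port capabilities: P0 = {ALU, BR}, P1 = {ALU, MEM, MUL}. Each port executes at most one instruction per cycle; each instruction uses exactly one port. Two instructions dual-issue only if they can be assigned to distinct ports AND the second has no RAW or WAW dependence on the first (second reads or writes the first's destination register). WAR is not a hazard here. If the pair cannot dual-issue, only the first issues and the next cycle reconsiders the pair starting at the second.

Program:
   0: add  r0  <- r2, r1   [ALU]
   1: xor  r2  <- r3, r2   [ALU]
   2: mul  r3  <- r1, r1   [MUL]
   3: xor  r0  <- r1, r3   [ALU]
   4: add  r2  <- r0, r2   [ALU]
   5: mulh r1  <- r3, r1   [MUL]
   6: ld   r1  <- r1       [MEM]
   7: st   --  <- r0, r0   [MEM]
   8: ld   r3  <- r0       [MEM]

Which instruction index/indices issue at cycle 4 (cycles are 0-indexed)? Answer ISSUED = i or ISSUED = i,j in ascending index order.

  cy0 -> i0+i1 (add xor) pair
  cy1 -> i2 (mul) RAW r3
  cy2 -> i3 (xor) RAW r0
  cy3 -> i4+i5 (add mulh) pair
  cy4 -> i6 (ld) no-port MEM/MEM
  cy5 -> i7 (st) no-port MEM/MEM
  cy6 -> i8 (ld) tail

ISSUED = 6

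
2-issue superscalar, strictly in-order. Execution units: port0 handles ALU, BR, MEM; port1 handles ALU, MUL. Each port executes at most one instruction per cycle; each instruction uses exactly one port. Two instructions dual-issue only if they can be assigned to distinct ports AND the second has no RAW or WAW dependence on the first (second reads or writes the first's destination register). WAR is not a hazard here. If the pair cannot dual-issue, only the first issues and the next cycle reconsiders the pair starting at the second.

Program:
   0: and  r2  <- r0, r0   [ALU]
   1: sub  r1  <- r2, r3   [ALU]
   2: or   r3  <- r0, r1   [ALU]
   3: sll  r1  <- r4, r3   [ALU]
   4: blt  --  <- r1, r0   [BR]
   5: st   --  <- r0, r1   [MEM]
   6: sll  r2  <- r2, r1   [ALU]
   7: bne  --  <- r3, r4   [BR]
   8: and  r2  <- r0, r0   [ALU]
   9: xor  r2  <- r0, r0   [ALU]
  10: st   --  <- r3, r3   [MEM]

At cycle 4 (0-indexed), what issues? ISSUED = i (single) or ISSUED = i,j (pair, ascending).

c0: i0 and.ALU  RAW r2
c1: i1 sub.ALU  RAW r1
c2: i2 or.ALU  RAW r3
c3: i3 sll.ALU  RAW r1
c4: i4 blt.BR  no-port BR/MEM
c5: i5&i6 st.MEM;sll.ALU  2-wide
c6: i7&i8 bne.BR;and.ALU  2-wide
c7: i9&i10 xor.ALU;st.MEM  2-wide

ISSUED = 4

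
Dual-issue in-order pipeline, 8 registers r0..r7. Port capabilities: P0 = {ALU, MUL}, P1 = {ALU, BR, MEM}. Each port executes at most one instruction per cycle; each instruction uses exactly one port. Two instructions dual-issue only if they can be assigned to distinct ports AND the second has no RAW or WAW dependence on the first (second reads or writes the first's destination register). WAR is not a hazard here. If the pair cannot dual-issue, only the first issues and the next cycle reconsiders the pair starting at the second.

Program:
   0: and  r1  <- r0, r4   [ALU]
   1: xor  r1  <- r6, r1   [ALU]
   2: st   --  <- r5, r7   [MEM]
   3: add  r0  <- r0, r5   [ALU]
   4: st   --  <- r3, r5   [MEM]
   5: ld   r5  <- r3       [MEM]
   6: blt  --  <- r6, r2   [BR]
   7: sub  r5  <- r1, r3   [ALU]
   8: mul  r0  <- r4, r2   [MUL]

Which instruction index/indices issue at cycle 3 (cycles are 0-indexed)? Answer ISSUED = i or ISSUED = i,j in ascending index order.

ISSUED = 5

c0: i0 and.ALU  RAW+WAW r1
c1: i1/i2 xor.ALU st.MEM  2-wide
c2: i3/i4 add.ALU st.MEM  2-wide
c3: i5 ld.MEM  no-port MEM/BR
c4: i6/i7 blt.BR sub.ALU  2-wide
c5: i8 mul.MUL  tail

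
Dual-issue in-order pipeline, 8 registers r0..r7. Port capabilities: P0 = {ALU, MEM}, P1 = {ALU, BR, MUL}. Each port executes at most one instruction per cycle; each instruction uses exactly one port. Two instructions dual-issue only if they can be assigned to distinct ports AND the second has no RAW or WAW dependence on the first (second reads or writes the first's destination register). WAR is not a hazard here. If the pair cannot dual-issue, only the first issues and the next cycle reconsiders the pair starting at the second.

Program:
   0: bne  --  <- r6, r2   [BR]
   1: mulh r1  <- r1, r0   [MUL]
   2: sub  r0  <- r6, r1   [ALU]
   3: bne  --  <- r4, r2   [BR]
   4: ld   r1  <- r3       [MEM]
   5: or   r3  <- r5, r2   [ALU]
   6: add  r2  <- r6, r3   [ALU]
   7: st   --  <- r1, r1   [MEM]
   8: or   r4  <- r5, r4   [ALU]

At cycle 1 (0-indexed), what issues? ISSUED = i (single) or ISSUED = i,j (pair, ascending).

  cy0 -> i0 (bne.BR) no-port BR/MUL
  cy1 -> i1 (mulh.MUL) RAW r1
  cy2 -> i2,i3 (sub.ALU bne.BR) dual
  cy3 -> i4,i5 (ld.MEM or.ALU) dual
  cy4 -> i6,i7 (add.ALU st.MEM) dual
  cy5 -> i8 (or.ALU) tail

ISSUED = 1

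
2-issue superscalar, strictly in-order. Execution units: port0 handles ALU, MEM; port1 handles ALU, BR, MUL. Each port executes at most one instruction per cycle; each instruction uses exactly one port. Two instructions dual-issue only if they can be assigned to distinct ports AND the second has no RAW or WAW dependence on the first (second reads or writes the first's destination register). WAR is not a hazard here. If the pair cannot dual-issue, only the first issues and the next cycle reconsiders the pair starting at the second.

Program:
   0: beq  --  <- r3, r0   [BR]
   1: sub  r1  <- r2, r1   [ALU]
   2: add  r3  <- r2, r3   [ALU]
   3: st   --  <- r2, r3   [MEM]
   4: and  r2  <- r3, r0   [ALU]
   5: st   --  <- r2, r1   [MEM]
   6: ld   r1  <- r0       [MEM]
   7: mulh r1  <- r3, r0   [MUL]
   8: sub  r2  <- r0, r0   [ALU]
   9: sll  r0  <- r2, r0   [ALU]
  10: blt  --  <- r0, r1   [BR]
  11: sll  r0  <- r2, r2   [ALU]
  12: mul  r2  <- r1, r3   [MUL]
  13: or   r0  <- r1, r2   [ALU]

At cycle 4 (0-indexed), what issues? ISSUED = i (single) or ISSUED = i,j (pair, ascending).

ISSUED = 6

t=0 i0,i1:beq;sub ; dual
t=1 i2:add ; RAW r3
t=2 i3,i4:st;and ; dual
t=3 i5:st ; no-port MEM/MEM
t=4 i6:ld ; WAW r1
t=5 i7,i8:mulh;sub ; dual
t=6 i9:sll ; RAW r0
t=7 i10,i11:blt;sll ; dual
t=8 i12:mul ; RAW r2
t=9 i13:or ; tail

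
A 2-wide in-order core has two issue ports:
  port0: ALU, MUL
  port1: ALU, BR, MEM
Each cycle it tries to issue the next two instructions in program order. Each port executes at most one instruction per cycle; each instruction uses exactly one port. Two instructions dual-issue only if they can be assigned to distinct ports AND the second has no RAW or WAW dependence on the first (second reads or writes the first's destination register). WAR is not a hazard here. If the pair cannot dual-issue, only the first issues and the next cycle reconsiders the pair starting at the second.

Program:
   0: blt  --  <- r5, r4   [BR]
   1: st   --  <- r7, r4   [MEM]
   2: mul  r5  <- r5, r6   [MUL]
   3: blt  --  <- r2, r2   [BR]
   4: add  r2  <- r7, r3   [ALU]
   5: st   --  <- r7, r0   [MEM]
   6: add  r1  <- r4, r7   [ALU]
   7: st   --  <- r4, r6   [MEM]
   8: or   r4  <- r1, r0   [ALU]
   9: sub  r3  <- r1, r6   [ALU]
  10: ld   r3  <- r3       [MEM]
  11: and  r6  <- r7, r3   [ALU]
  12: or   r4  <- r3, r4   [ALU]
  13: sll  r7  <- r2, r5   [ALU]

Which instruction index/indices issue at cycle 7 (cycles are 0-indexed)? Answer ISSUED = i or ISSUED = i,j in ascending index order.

0. blt.BR @i0  | no-port BR/MEM
1. st.MEM/mul.MUL @i1/i2  | pair
2. blt.BR/add.ALU @i3/i4  | pair
3. st.MEM/add.ALU @i5/i6  | pair
4. st.MEM/or.ALU @i7/i8  | pair
5. sub.ALU @i9  | RAW+WAW r3
6. ld.MEM @i10  | RAW r3
7. and.ALU/or.ALU @i11/i12  | pair
8. sll.ALU @i13  | tail

ISSUED = 11,12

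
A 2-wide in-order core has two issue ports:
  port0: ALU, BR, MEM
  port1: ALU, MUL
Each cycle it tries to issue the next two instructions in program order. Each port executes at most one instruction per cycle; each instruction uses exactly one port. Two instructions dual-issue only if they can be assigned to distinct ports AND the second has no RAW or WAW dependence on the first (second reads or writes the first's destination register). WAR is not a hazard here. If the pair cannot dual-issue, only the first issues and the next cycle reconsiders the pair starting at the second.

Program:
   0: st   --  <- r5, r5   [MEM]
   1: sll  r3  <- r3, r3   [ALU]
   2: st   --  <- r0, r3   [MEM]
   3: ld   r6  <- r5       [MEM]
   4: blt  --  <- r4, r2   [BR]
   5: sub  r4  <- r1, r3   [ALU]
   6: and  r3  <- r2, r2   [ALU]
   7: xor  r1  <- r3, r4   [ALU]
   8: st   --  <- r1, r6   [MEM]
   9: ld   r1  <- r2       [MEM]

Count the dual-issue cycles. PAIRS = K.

PAIRS = 2

t=0 i0/i1:st.MEM sll.ALU ; dual
t=1 i2:st.MEM ; no-port MEM/MEM
t=2 i3:ld.MEM ; no-port MEM/BR
t=3 i4/i5:blt.BR sub.ALU ; dual
t=4 i6:and.ALU ; RAW r3
t=5 i7:xor.ALU ; RAW r1
t=6 i8:st.MEM ; no-port MEM/MEM
t=7 i9:ld.MEM ; tail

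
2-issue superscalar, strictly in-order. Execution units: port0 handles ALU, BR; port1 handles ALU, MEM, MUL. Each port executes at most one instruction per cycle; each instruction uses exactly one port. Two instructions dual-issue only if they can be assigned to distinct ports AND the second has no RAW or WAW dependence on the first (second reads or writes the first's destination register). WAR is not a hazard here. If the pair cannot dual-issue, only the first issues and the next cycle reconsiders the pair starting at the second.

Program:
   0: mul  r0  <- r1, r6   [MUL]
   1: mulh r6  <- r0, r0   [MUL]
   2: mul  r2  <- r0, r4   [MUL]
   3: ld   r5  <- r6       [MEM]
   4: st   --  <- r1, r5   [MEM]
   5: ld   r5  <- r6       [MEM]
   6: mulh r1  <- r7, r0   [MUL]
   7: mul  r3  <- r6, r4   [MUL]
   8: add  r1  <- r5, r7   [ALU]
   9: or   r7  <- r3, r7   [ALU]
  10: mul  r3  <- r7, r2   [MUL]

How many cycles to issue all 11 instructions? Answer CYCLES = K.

CYCLES = 10

[0] i0  mul  -- no-port MUL/MUL
[1] i1  mulh  -- no-port MUL/MUL
[2] i2  mul  -- no-port MUL/MEM
[3] i3  ld  -- no-port MEM/MEM
[4] i4  st  -- no-port MEM/MEM
[5] i5  ld  -- no-port MEM/MUL
[6] i6  mulh  -- no-port MUL/MUL
[7] i7&i8  mul+add  -- pair
[8] i9  or  -- RAW r7
[9] i10  mul  -- tail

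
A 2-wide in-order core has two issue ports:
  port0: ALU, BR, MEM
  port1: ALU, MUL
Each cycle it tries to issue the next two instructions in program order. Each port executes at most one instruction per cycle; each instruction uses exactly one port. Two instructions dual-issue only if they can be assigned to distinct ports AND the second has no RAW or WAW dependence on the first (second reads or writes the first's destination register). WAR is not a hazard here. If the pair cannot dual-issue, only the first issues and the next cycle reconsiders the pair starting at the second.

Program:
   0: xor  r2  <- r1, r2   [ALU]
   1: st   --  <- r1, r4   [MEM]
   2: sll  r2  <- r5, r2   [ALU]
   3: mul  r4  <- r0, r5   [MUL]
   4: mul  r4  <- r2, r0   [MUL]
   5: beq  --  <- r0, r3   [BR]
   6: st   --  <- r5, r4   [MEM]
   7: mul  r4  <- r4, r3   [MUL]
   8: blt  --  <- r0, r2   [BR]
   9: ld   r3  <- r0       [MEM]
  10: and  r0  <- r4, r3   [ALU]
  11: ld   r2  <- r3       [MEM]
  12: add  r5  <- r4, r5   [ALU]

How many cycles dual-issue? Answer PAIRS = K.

PAIRS = 5

c0: i0+i1 xor.ALU;st.MEM  2-wide
c1: i2+i3 sll.ALU;mul.MUL  2-wide
c2: i4+i5 mul.MUL;beq.BR  2-wide
c3: i6+i7 st.MEM;mul.MUL  2-wide
c4: i8 blt.BR  no-port BR/MEM
c5: i9 ld.MEM  RAW r3
c6: i10+i11 and.ALU;ld.MEM  2-wide
c7: i12 add.ALU  tail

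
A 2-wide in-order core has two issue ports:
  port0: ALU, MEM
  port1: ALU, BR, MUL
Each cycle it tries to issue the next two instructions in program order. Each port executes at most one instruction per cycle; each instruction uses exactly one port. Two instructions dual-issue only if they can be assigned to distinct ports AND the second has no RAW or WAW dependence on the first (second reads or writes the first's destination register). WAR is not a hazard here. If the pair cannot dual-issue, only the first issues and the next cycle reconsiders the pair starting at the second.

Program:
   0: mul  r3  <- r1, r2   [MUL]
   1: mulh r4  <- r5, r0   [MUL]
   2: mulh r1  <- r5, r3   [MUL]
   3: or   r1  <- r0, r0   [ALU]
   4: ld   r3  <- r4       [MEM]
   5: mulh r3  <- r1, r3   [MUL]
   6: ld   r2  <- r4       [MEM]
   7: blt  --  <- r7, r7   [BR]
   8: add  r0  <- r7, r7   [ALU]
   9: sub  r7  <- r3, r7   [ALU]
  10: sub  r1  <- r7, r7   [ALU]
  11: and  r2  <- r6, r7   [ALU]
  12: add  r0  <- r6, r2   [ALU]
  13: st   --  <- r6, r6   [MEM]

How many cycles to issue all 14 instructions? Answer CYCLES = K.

CYCLES = 9

t=0 i0:mul.MUL ; no-port MUL/MUL
t=1 i1:mulh.MUL ; no-port MUL/MUL
t=2 i2:mulh.MUL ; WAW r1
t=3 i3+i4:or.ALU ld.MEM ; pair
t=4 i5+i6:mulh.MUL ld.MEM ; pair
t=5 i7+i8:blt.BR add.ALU ; pair
t=6 i9:sub.ALU ; RAW r7
t=7 i10+i11:sub.ALU and.ALU ; pair
t=8 i12+i13:add.ALU st.MEM ; pair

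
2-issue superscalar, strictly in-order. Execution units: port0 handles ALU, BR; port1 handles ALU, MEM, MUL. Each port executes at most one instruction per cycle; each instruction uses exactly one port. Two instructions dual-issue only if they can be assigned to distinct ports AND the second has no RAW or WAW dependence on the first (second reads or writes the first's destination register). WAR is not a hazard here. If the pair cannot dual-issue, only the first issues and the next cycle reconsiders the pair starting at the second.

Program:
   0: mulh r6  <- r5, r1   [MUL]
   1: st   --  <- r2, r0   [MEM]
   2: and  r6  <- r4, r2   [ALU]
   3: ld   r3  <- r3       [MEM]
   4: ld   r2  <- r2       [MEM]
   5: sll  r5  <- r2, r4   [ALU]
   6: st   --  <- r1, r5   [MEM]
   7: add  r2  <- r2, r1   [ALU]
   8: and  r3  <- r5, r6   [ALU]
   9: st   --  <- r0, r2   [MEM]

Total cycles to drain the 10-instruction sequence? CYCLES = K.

[0] i0  mulh.MUL  -- no-port MUL/MEM
[1] i1+i2  st.MEM/and.ALU  -- pair
[2] i3  ld.MEM  -- no-port MEM/MEM
[3] i4  ld.MEM  -- RAW r2
[4] i5  sll.ALU  -- RAW r5
[5] i6+i7  st.MEM/add.ALU  -- pair
[6] i8+i9  and.ALU/st.MEM  -- pair

CYCLES = 7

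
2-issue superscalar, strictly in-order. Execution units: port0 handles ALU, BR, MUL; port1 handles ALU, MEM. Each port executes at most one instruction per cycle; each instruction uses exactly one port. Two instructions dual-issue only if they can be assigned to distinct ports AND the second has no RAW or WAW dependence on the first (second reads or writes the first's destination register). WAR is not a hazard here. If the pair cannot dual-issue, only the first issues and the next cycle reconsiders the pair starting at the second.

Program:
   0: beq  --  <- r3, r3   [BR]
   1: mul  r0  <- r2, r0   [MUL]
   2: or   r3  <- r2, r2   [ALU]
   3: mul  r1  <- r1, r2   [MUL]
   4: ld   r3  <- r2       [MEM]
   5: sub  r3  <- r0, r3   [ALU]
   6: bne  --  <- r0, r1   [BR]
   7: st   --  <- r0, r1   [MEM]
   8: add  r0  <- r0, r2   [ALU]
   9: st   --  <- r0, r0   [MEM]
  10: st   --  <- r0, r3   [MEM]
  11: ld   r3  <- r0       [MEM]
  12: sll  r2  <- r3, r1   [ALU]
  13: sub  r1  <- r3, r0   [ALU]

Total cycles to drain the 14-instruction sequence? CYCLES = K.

CYCLES = 9

  cy0 -> i0 (beq.BR) no-port BR/MUL
  cy1 -> i1&i2 (mul.MUL/or.ALU) dual
  cy2 -> i3&i4 (mul.MUL/ld.MEM) dual
  cy3 -> i5&i6 (sub.ALU/bne.BR) dual
  cy4 -> i7&i8 (st.MEM/add.ALU) dual
  cy5 -> i9 (st.MEM) no-port MEM/MEM
  cy6 -> i10 (st.MEM) no-port MEM/MEM
  cy7 -> i11 (ld.MEM) RAW r3
  cy8 -> i12&i13 (sll.ALU/sub.ALU) dual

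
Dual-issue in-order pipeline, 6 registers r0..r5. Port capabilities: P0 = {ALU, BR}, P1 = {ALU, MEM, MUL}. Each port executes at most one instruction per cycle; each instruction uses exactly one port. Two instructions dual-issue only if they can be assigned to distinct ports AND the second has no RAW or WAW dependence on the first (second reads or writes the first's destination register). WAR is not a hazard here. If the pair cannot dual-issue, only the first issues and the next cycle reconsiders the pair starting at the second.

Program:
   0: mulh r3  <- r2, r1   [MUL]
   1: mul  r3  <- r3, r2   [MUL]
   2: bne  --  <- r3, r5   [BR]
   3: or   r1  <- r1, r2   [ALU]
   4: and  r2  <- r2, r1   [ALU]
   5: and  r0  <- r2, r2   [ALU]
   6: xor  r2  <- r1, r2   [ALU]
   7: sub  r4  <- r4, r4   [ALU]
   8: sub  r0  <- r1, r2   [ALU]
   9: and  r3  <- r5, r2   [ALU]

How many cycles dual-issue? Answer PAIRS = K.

#0 head=0: mulh i0 no-port MUL/MUL
#1 head=1: mul i1 RAW r3
#2 head=2: bne or i2,i3 2-wide
#3 head=4: and i4 RAW r2
#4 head=5: and xor i5,i6 2-wide
#5 head=7: sub sub i7,i8 2-wide
#6 head=9: and i9 tail

PAIRS = 3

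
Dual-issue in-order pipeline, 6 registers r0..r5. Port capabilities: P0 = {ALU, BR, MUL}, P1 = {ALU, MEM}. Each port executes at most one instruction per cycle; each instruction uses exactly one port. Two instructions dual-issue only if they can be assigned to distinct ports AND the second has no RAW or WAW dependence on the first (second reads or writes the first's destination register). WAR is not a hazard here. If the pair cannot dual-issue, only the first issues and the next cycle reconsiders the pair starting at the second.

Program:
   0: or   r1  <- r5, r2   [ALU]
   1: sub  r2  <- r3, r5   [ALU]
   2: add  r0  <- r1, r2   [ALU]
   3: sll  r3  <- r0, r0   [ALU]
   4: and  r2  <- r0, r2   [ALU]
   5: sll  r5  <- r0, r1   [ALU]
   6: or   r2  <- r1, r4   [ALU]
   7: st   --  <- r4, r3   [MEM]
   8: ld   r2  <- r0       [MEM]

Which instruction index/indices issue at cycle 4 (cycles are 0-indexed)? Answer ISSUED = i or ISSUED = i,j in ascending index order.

ISSUED = 7

0. or.ALU;sub.ALU @i0,i1  | 2-wide
1. add.ALU @i2  | RAW r0
2. sll.ALU;and.ALU @i3,i4  | 2-wide
3. sll.ALU;or.ALU @i5,i6  | 2-wide
4. st.MEM @i7  | no-port MEM/MEM
5. ld.MEM @i8  | tail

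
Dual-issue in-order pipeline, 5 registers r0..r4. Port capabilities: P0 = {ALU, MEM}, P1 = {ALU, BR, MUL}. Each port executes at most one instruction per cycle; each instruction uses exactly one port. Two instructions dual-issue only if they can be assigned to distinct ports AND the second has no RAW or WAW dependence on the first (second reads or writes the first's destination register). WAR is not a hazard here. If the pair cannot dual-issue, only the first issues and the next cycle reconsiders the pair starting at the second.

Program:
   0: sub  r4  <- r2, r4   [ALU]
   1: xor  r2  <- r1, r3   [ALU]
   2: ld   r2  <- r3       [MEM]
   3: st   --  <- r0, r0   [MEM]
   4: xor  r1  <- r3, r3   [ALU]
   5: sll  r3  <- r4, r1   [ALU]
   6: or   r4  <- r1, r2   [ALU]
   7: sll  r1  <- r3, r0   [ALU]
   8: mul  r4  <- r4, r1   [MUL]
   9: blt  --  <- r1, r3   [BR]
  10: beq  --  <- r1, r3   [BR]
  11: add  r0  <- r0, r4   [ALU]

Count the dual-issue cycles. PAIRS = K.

PAIRS = 4

[0] i0,i1  sub.ALU xor.ALU  -- dual
[1] i2  ld.MEM  -- no-port MEM/MEM
[2] i3,i4  st.MEM xor.ALU  -- dual
[3] i5,i6  sll.ALU or.ALU  -- dual
[4] i7  sll.ALU  -- RAW r1
[5] i8  mul.MUL  -- no-port MUL/BR
[6] i9  blt.BR  -- no-port BR/BR
[7] i10,i11  beq.BR add.ALU  -- dual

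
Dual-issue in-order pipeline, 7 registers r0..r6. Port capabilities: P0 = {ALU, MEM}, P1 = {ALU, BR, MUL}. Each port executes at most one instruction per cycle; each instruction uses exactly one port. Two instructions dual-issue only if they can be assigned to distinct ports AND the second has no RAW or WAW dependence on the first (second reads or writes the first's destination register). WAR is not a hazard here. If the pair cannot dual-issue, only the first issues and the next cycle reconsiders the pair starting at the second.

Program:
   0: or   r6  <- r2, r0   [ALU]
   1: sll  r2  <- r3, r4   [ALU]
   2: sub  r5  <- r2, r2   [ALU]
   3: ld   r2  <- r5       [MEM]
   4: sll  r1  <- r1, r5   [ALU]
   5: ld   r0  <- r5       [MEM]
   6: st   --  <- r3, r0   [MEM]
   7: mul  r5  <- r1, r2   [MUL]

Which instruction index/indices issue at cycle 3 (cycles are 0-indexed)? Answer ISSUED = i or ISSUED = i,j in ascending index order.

ISSUED = 5

#0 head=0: or+sll i0&i1 2-wide
#1 head=2: sub i2 RAW r5
#2 head=3: ld+sll i3&i4 2-wide
#3 head=5: ld i5 no-port MEM/MEM
#4 head=6: st+mul i6&i7 2-wide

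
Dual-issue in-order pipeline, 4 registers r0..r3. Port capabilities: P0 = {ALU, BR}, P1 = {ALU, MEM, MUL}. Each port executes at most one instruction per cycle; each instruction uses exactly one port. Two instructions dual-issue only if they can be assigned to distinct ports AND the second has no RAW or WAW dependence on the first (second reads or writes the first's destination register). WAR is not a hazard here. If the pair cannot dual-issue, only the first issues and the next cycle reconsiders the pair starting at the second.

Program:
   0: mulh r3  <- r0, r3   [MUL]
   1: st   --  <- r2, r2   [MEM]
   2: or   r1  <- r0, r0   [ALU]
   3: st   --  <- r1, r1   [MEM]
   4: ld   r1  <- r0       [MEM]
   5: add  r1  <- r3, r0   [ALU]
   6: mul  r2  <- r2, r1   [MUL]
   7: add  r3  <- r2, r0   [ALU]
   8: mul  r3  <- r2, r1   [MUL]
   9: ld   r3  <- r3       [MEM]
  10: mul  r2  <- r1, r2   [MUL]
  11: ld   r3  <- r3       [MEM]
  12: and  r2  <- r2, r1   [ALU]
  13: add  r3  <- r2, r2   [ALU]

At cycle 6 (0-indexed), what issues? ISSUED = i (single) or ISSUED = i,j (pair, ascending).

ISSUED = 7

0. mulh.MUL @i0  | no-port MUL/MEM
1. st.MEM/or.ALU @i1+i2  | pair
2. st.MEM @i3  | no-port MEM/MEM
3. ld.MEM @i4  | WAW r1
4. add.ALU @i5  | RAW r1
5. mul.MUL @i6  | RAW r2
6. add.ALU @i7  | WAW r3
7. mul.MUL @i8  | no-port MUL/MEM
8. ld.MEM @i9  | no-port MEM/MUL
9. mul.MUL @i10  | no-port MUL/MEM
10. ld.MEM/and.ALU @i11+i12  | pair
11. add.ALU @i13  | tail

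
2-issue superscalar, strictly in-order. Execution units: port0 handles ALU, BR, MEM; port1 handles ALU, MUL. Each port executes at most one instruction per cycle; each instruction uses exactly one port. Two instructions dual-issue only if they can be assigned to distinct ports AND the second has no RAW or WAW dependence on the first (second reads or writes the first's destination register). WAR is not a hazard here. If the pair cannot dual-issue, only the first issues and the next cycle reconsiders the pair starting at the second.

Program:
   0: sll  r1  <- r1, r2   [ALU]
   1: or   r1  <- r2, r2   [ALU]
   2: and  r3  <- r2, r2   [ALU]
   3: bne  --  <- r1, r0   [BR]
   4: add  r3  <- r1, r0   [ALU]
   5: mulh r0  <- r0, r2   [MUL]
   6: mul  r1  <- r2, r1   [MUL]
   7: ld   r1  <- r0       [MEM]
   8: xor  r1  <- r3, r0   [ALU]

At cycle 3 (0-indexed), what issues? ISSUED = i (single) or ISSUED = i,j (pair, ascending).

c0: i0 sll  WAW r1
c1: i1/i2 or and  pair
c2: i3/i4 bne add  pair
c3: i5 mulh  no-port MUL/MUL
c4: i6 mul  WAW r1
c5: i7 ld  WAW r1
c6: i8 xor  tail

ISSUED = 5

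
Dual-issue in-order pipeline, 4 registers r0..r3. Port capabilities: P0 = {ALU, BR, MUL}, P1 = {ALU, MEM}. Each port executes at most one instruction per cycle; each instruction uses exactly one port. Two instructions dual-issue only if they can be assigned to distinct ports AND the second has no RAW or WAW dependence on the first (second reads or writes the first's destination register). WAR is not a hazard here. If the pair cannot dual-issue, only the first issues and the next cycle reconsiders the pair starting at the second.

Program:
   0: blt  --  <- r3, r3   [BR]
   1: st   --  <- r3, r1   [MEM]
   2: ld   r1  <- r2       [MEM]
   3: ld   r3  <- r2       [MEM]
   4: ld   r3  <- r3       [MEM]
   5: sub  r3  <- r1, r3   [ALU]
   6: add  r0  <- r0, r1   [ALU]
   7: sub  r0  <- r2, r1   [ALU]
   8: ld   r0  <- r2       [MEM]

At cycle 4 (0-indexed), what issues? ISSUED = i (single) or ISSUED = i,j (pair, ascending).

ISSUED = 5,6

[0] i0/i1  blt;st  -- dual
[1] i2  ld  -- no-port MEM/MEM
[2] i3  ld  -- no-port MEM/MEM
[3] i4  ld  -- RAW+WAW r3
[4] i5/i6  sub;add  -- dual
[5] i7  sub  -- WAW r0
[6] i8  ld  -- tail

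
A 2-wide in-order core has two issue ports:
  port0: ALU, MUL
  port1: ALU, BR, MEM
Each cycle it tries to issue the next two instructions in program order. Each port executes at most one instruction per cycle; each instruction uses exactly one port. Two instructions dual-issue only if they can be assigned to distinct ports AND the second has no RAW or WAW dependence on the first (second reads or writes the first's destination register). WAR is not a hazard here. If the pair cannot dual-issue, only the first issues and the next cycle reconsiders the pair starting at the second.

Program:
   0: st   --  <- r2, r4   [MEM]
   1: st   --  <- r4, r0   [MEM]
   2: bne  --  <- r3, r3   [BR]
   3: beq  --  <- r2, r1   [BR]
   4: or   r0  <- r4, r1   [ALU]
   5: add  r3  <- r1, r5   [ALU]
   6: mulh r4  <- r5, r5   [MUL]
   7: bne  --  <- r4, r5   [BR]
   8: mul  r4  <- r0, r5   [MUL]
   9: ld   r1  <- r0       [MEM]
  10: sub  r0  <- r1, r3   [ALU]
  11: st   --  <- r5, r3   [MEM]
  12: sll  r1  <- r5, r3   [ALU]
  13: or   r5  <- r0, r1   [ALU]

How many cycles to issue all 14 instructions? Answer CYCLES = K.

CYCLES = 10

0. st @i0  | no-port MEM/MEM
1. st @i1  | no-port MEM/BR
2. bne @i2  | no-port BR/BR
3. beq or @i3+i4  | pair
4. add mulh @i5+i6  | pair
5. bne mul @i7+i8  | pair
6. ld @i9  | RAW r1
7. sub st @i10+i11  | pair
8. sll @i12  | RAW r1
9. or @i13  | tail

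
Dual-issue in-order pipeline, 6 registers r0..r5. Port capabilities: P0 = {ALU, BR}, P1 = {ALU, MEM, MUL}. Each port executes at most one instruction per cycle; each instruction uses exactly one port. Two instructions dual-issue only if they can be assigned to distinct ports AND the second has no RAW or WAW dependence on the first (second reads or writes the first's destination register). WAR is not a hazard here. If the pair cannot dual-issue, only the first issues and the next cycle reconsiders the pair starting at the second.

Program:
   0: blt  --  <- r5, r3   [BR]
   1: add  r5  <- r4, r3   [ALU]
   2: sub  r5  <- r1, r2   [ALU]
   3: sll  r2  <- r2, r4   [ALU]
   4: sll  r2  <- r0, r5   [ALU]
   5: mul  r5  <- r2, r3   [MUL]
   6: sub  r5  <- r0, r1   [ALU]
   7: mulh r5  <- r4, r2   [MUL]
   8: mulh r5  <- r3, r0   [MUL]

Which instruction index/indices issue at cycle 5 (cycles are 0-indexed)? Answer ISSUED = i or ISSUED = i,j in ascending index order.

[0] i0&i1  blt add  -- 2-wide
[1] i2&i3  sub sll  -- 2-wide
[2] i4  sll  -- RAW r2
[3] i5  mul  -- WAW r5
[4] i6  sub  -- WAW r5
[5] i7  mulh  -- no-port MUL/MUL
[6] i8  mulh  -- tail

ISSUED = 7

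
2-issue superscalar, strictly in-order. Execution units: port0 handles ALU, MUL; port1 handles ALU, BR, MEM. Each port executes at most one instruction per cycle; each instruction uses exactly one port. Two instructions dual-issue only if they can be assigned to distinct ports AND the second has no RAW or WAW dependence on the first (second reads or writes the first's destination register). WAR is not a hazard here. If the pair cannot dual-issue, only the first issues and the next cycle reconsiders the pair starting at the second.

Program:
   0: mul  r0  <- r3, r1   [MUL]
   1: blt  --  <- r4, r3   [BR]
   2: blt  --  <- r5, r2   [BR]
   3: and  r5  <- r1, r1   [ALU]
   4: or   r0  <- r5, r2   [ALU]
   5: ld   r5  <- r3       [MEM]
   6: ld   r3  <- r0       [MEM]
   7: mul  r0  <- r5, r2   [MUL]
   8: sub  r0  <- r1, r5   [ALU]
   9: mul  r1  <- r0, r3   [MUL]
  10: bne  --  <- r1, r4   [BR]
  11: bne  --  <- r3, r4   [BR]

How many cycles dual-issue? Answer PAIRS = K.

PAIRS = 4

0. mul.MUL blt.BR @i0&i1  | 2-wide
1. blt.BR and.ALU @i2&i3  | 2-wide
2. or.ALU ld.MEM @i4&i5  | 2-wide
3. ld.MEM mul.MUL @i6&i7  | 2-wide
4. sub.ALU @i8  | RAW r0
5. mul.MUL @i9  | RAW r1
6. bne.BR @i10  | no-port BR/BR
7. bne.BR @i11  | tail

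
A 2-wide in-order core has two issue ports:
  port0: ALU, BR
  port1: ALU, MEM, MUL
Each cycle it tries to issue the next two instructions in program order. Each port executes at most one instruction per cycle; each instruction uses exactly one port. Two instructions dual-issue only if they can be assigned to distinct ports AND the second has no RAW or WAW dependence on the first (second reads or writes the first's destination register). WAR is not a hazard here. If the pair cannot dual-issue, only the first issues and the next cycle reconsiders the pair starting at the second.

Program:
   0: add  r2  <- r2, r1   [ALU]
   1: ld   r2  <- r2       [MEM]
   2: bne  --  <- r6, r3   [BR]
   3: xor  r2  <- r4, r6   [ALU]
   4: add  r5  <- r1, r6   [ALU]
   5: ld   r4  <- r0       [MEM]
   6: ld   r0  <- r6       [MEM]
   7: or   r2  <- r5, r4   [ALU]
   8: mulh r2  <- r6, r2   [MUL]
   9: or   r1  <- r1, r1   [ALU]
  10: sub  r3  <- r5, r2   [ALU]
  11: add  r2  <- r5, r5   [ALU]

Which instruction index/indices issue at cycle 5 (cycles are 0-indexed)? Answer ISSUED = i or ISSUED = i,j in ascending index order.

ISSUED = 8,9

  cy0 -> i0 (add.ALU) RAW+WAW r2
  cy1 -> i1,i2 (ld.MEM bne.BR) 2-wide
  cy2 -> i3,i4 (xor.ALU add.ALU) 2-wide
  cy3 -> i5 (ld.MEM) no-port MEM/MEM
  cy4 -> i6,i7 (ld.MEM or.ALU) 2-wide
  cy5 -> i8,i9 (mulh.MUL or.ALU) 2-wide
  cy6 -> i10,i11 (sub.ALU add.ALU) 2-wide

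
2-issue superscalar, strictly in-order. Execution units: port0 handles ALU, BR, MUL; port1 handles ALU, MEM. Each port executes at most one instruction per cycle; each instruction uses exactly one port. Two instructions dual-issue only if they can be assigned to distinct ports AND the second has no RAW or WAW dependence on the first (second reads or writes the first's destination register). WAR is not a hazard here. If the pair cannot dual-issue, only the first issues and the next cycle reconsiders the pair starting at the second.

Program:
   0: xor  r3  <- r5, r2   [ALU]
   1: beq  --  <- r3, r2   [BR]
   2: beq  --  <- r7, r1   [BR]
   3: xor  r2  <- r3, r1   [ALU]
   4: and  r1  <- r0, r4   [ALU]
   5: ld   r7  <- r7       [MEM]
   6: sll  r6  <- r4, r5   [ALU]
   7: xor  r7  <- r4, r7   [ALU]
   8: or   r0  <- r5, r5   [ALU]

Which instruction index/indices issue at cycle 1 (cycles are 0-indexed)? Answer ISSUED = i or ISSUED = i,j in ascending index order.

ISSUED = 1

  cy0 -> i0 (xor) RAW r3
  cy1 -> i1 (beq) no-port BR/BR
  cy2 -> i2,i3 (beq+xor) 2-wide
  cy3 -> i4,i5 (and+ld) 2-wide
  cy4 -> i6,i7 (sll+xor) 2-wide
  cy5 -> i8 (or) tail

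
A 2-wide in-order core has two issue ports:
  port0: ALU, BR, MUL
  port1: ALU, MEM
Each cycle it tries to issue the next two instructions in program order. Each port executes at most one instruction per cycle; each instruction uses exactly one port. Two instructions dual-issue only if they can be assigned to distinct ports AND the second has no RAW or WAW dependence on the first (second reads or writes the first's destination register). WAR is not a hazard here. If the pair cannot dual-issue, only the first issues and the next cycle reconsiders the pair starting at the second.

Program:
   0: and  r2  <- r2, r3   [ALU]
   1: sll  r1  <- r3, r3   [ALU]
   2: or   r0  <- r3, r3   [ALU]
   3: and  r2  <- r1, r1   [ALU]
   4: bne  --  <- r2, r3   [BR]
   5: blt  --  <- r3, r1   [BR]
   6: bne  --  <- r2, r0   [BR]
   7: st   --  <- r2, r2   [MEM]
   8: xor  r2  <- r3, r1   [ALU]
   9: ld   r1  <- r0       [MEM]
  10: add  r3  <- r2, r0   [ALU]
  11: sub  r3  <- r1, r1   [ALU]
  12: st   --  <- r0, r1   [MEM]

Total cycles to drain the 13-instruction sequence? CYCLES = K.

CYCLES = 8

c0: i0+i1 and.ALU;sll.ALU  pair
c1: i2+i3 or.ALU;and.ALU  pair
c2: i4 bne.BR  no-port BR/BR
c3: i5 blt.BR  no-port BR/BR
c4: i6+i7 bne.BR;st.MEM  pair
c5: i8+i9 xor.ALU;ld.MEM  pair
c6: i10 add.ALU  WAW r3
c7: i11+i12 sub.ALU;st.MEM  pair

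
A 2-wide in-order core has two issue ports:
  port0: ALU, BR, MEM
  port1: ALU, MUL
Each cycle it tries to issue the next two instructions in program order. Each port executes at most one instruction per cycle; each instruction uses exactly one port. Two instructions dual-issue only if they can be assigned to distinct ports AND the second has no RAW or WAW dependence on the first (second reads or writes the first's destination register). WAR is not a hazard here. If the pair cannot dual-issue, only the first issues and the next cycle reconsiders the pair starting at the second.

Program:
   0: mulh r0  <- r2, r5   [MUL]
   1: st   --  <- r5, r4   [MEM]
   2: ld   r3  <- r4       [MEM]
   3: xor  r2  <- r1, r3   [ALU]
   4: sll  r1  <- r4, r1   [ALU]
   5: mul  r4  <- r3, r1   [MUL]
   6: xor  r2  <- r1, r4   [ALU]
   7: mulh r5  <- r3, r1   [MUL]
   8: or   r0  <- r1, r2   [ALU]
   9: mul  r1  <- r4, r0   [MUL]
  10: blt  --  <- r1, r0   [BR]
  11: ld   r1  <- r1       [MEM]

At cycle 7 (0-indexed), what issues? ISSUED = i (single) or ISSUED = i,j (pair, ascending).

ISSUED = 10

0. mulh.MUL st.MEM @i0&i1  | dual
1. ld.MEM @i2  | RAW r3
2. xor.ALU sll.ALU @i3&i4  | dual
3. mul.MUL @i5  | RAW r4
4. xor.ALU mulh.MUL @i6&i7  | dual
5. or.ALU @i8  | RAW r0
6. mul.MUL @i9  | RAW r1
7. blt.BR @i10  | no-port BR/MEM
8. ld.MEM @i11  | tail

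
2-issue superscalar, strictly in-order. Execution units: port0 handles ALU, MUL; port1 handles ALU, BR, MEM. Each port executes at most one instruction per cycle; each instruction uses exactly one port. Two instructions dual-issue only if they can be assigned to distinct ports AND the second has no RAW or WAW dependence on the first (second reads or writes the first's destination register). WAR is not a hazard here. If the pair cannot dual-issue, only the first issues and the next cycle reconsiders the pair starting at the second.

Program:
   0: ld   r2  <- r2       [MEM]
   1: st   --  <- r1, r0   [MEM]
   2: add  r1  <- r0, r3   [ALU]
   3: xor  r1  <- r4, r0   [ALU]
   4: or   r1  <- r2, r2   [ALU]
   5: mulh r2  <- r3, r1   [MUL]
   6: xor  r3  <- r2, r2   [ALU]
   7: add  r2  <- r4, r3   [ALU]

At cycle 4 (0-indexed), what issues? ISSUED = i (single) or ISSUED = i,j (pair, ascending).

#0 head=0: ld.MEM i0 no-port MEM/MEM
#1 head=1: st.MEM/add.ALU i1&i2 pair
#2 head=3: xor.ALU i3 WAW r1
#3 head=4: or.ALU i4 RAW r1
#4 head=5: mulh.MUL i5 RAW r2
#5 head=6: xor.ALU i6 RAW r3
#6 head=7: add.ALU i7 tail

ISSUED = 5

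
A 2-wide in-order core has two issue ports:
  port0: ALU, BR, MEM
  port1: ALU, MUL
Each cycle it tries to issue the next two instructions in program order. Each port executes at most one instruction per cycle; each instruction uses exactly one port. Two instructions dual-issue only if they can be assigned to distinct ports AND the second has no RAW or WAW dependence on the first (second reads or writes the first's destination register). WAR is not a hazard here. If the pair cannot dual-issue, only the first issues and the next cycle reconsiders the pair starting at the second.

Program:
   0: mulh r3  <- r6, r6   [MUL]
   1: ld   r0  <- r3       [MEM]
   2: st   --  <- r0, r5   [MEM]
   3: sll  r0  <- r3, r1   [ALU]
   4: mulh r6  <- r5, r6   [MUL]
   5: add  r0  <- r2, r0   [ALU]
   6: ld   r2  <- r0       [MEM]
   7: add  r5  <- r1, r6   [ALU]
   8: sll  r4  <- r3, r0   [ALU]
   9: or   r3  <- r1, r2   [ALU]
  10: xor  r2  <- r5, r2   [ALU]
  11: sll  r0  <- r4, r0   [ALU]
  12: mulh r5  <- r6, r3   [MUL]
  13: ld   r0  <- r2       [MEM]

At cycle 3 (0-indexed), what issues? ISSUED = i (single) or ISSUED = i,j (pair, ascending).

ISSUED = 4,5

t=0 i0:mulh ; RAW r3
t=1 i1:ld ; no-port MEM/MEM
t=2 i2,i3:st sll ; 2-wide
t=3 i4,i5:mulh add ; 2-wide
t=4 i6,i7:ld add ; 2-wide
t=5 i8,i9:sll or ; 2-wide
t=6 i10,i11:xor sll ; 2-wide
t=7 i12,i13:mulh ld ; 2-wide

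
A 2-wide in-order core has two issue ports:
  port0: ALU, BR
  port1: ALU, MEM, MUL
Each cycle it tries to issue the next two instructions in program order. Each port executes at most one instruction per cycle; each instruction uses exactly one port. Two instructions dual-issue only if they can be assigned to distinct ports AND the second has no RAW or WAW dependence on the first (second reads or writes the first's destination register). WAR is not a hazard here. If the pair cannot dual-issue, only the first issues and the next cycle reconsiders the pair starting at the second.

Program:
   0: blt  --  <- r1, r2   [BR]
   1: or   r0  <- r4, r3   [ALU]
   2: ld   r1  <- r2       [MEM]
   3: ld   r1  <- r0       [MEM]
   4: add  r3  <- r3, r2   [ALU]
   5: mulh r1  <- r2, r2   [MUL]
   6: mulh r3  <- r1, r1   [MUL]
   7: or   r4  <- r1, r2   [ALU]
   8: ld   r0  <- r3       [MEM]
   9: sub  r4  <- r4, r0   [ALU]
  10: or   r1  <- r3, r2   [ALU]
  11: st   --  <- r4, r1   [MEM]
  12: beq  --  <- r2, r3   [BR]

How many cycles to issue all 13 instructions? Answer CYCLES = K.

t=0 i0,i1:blt.BR+or.ALU ; 2-wide
t=1 i2:ld.MEM ; no-port MEM/MEM
t=2 i3,i4:ld.MEM+add.ALU ; 2-wide
t=3 i5:mulh.MUL ; no-port MUL/MUL
t=4 i6,i7:mulh.MUL+or.ALU ; 2-wide
t=5 i8:ld.MEM ; RAW r0
t=6 i9,i10:sub.ALU+or.ALU ; 2-wide
t=7 i11,i12:st.MEM+beq.BR ; 2-wide

CYCLES = 8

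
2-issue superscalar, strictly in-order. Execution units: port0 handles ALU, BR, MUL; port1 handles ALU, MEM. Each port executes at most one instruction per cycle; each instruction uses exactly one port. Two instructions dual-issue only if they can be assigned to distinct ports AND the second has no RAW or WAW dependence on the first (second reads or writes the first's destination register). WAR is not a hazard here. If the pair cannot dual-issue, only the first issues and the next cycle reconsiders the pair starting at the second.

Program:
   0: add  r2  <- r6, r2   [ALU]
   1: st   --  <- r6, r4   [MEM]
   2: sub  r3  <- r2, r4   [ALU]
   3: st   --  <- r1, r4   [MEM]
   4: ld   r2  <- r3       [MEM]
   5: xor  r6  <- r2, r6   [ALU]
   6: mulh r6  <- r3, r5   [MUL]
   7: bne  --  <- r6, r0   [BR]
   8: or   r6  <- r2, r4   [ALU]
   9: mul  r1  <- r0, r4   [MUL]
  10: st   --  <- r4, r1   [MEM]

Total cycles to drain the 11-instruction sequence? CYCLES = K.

[0] i0/i1  add st  -- dual
[1] i2/i3  sub st  -- dual
[2] i4  ld  -- RAW r2
[3] i5  xor  -- WAW r6
[4] i6  mulh  -- no-port MUL/BR
[5] i7/i8  bne or  -- dual
[6] i9  mul  -- RAW r1
[7] i10  st  -- tail

CYCLES = 8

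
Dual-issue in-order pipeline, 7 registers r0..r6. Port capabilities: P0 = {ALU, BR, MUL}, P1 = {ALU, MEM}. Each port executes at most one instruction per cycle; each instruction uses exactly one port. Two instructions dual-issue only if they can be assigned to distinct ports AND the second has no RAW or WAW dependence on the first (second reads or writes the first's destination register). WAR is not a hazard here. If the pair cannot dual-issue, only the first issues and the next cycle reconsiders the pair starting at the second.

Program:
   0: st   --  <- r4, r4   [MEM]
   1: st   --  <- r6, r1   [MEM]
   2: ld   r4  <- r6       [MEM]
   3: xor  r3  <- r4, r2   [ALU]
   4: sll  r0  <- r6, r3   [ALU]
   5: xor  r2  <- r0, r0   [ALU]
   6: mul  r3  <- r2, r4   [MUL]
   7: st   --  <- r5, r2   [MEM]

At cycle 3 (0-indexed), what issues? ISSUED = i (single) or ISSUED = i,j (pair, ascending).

ISSUED = 3

  cy0 -> i0 (st.MEM) no-port MEM/MEM
  cy1 -> i1 (st.MEM) no-port MEM/MEM
  cy2 -> i2 (ld.MEM) RAW r4
  cy3 -> i3 (xor.ALU) RAW r3
  cy4 -> i4 (sll.ALU) RAW r0
  cy5 -> i5 (xor.ALU) RAW r2
  cy6 -> i6,i7 (mul.MUL+st.MEM) dual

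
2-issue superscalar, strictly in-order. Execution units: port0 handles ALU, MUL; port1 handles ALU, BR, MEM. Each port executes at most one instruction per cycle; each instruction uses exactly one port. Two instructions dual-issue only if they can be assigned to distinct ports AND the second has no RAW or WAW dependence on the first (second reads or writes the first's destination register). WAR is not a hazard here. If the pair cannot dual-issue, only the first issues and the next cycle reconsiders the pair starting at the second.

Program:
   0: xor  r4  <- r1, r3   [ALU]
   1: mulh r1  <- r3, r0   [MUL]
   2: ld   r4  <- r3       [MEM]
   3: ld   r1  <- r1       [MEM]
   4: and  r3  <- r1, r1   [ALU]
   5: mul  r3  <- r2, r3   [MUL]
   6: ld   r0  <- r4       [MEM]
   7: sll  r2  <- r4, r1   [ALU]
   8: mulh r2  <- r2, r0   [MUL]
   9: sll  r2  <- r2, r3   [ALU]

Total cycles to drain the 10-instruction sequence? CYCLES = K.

CYCLES = 8

c0: i0/i1 xor mulh  pair
c1: i2 ld  no-port MEM/MEM
c2: i3 ld  RAW r1
c3: i4 and  RAW+WAW r3
c4: i5/i6 mul ld  pair
c5: i7 sll  RAW+WAW r2
c6: i8 mulh  RAW+WAW r2
c7: i9 sll  tail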